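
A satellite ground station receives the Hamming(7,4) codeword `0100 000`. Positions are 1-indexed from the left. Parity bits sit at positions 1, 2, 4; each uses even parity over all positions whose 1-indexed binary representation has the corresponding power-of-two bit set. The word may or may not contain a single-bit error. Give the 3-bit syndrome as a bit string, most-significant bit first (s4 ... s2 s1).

s1: b1⊕b3⊕b5⊕b7 = 0⊕0⊕0⊕0 = 0
s2: b2⊕b3⊕b6⊕b7 = 1⊕0⊕0⊕0 = 1
s4: b4⊕b5⊕b6⊕b7 = 0⊕0⊕0⊕0 = 0
Syndrome (s4...s1) = 010 → position 2.

010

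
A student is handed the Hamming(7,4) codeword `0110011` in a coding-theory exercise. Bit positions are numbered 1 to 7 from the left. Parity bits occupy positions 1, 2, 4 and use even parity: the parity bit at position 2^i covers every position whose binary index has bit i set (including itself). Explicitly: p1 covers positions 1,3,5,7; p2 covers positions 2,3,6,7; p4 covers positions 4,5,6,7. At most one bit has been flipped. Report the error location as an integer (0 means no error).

s1: b1⊕b3⊕b5⊕b7 = 0⊕1⊕0⊕1 = 0
s2: b2⊕b3⊕b6⊕b7 = 1⊕1⊕1⊕1 = 0
s4: b4⊕b5⊕b6⊕b7 = 0⊕0⊕1⊕1 = 0
Syndrome (s4...s1) = 000 → position 0 (no error).

0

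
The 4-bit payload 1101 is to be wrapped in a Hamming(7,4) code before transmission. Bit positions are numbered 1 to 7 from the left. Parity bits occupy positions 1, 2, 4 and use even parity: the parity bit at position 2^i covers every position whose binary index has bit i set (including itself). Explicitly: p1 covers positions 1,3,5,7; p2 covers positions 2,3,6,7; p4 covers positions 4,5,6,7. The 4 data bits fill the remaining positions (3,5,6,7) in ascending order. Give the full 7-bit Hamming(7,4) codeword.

1010101

Place data bits at non-power-of-two positions: b3=1, b5=1, b6=0, b7=1.
p1 = XOR of data positions {3,5,7} = 1⊕1⊕1 = 1
p2 = XOR of data positions {3,6,7} = 1⊕0⊕1 = 0
p4 = XOR of data positions {5,6,7} = 1⊕0⊕1 = 0
Codeword b1..b7 = 1010101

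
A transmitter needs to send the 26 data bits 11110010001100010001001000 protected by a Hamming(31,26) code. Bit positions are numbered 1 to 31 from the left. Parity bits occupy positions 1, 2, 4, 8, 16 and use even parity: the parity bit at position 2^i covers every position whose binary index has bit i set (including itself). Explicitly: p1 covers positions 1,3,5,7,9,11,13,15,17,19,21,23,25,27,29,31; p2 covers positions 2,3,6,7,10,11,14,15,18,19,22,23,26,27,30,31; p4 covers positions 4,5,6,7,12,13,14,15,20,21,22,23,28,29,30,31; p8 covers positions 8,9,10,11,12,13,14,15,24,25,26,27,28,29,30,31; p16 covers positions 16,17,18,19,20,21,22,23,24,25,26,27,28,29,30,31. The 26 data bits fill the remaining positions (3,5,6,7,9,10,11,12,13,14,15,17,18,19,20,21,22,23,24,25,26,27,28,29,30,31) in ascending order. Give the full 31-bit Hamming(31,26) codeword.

Place data bits at non-power-of-two positions: b3=1, b5=1, b6=1, b7=1, b9=0, b10=0, b11=1, b12=0, b13=0, b14=0, b15=1, b17=1, b18=0, b19=0, b20=0, b21=1, b22=0, b23=0, b24=0, b25=1, b26=0, b27=0, b28=1, b29=0, b30=0, b31=0.
p1 = XOR of data positions {3,5,7,9,11,13,15,17,19,21,23,25,27,29,31} = 1⊕1⊕1⊕0⊕1⊕0⊕1⊕1⊕0⊕1⊕0⊕1⊕0⊕0⊕0 = 0
p2 = XOR of data positions {3,6,7,10,11,14,15,18,19,22,23,26,27,30,31} = 1⊕1⊕1⊕0⊕1⊕0⊕1⊕0⊕0⊕0⊕0⊕0⊕0⊕0⊕0 = 1
p4 = XOR of data positions {5,6,7,12,13,14,15,20,21,22,23,28,29,30,31} = 1⊕1⊕1⊕0⊕0⊕0⊕1⊕0⊕1⊕0⊕0⊕1⊕0⊕0⊕0 = 0
p8 = XOR of data positions {9,10,11,12,13,14,15,24,25,26,27,28,29,30,31} = 0⊕0⊕1⊕0⊕0⊕0⊕1⊕0⊕1⊕0⊕0⊕1⊕0⊕0⊕0 = 0
p16 = XOR of data positions {17,18,19,20,21,22,23,24,25,26,27,28,29,30,31} = 1⊕0⊕0⊕0⊕1⊕0⊕0⊕0⊕1⊕0⊕0⊕1⊕0⊕0⊕0 = 0
Codeword b1..b31 = 0110111000100010100010001001000

0110111000100010100010001001000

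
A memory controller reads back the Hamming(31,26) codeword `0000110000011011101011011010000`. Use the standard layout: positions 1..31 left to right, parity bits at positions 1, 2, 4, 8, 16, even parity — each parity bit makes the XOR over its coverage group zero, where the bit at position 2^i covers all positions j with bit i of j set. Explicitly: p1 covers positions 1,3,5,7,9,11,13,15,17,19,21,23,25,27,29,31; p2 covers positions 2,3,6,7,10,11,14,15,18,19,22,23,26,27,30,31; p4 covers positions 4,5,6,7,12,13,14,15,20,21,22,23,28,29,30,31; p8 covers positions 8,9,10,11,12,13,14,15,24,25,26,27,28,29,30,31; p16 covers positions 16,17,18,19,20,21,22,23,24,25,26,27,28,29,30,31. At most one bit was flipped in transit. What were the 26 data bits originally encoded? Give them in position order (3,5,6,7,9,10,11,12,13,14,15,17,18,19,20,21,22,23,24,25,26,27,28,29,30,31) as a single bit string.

s1: b1⊕b3⊕b5⊕b7⊕b9⊕b11⊕b13⊕b15⊕b17⊕b19⊕b21⊕b23⊕b25⊕b27⊕b29⊕b31 = 0⊕0⊕1⊕0⊕0⊕0⊕1⊕1⊕1⊕1⊕1⊕0⊕1⊕1⊕0⊕0 = 0
s2: b2⊕b3⊕b6⊕b7⊕b10⊕b11⊕b14⊕b15⊕b18⊕b19⊕b22⊕b23⊕b26⊕b27⊕b30⊕b31 = 0⊕0⊕1⊕0⊕0⊕0⊕0⊕1⊕0⊕1⊕1⊕0⊕0⊕1⊕0⊕0 = 1
s4: b4⊕b5⊕b6⊕b7⊕b12⊕b13⊕b14⊕b15⊕b20⊕b21⊕b22⊕b23⊕b28⊕b29⊕b30⊕b31 = 0⊕1⊕1⊕0⊕1⊕1⊕0⊕1⊕0⊕1⊕1⊕0⊕0⊕0⊕0⊕0 = 1
s8: b8⊕b9⊕b10⊕b11⊕b12⊕b13⊕b14⊕b15⊕b24⊕b25⊕b26⊕b27⊕b28⊕b29⊕b30⊕b31 = 0⊕0⊕0⊕0⊕1⊕1⊕0⊕1⊕1⊕1⊕0⊕1⊕0⊕0⊕0⊕0 = 0
s16: b16⊕b17⊕b18⊕b19⊕b20⊕b21⊕b22⊕b23⊕b24⊕b25⊕b26⊕b27⊕b28⊕b29⊕b30⊕b31 = 1⊕1⊕0⊕1⊕0⊕1⊕1⊕0⊕1⊕1⊕0⊕1⊕0⊕0⊕0⊕0 = 0
Syndrome (s16...s1) = 00110 → position 6.
Flip bit 6: corrected codeword = 0000100000011011101011011010000
Data bits at positions 3,5,6,7,9,10,11,12,13,14,15,17,18,19,20,21,22,23,24,25,26,27,28,29,30,31: 01000001101101011011010000

01000001101101011011010000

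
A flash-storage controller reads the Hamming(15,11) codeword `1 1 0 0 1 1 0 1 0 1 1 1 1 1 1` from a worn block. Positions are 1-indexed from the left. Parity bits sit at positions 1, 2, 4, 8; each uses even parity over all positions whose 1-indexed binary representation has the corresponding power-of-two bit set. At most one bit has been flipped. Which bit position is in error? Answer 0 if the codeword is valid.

s1: b1⊕b3⊕b5⊕b7⊕b9⊕b11⊕b13⊕b15 = 1⊕0⊕1⊕0⊕0⊕1⊕1⊕1 = 1
s2: b2⊕b3⊕b6⊕b7⊕b10⊕b11⊕b14⊕b15 = 1⊕0⊕1⊕0⊕1⊕1⊕1⊕1 = 0
s4: b4⊕b5⊕b6⊕b7⊕b12⊕b13⊕b14⊕b15 = 0⊕1⊕1⊕0⊕1⊕1⊕1⊕1 = 0
s8: b8⊕b9⊕b10⊕b11⊕b12⊕b13⊕b14⊕b15 = 1⊕0⊕1⊕1⊕1⊕1⊕1⊕1 = 1
Syndrome (s8...s1) = 1001 → position 9.

9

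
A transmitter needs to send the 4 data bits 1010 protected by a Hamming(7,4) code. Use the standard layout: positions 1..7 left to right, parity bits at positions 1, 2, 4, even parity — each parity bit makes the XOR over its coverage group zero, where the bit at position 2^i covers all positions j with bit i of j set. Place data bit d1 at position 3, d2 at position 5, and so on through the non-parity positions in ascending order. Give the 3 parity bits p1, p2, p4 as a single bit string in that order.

Place data bits at non-power-of-two positions: b3=1, b5=0, b6=1, b7=0.
p1 = XOR of data positions {3,5,7} = 1⊕0⊕0 = 1
p2 = XOR of data positions {3,6,7} = 1⊕1⊕0 = 0
p4 = XOR of data positions {5,6,7} = 0⊕1⊕0 = 1
Parity bits p1,p2,p4 = 101

101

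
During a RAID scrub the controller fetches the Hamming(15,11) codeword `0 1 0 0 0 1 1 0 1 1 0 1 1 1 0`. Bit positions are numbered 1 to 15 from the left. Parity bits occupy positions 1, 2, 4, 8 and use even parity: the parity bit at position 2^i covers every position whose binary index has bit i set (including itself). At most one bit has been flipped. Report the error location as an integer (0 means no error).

15

s1: b1⊕b3⊕b5⊕b7⊕b9⊕b11⊕b13⊕b15 = 0⊕0⊕0⊕1⊕1⊕0⊕1⊕0 = 1
s2: b2⊕b3⊕b6⊕b7⊕b10⊕b11⊕b14⊕b15 = 1⊕0⊕1⊕1⊕1⊕0⊕1⊕0 = 1
s4: b4⊕b5⊕b6⊕b7⊕b12⊕b13⊕b14⊕b15 = 0⊕0⊕1⊕1⊕1⊕1⊕1⊕0 = 1
s8: b8⊕b9⊕b10⊕b11⊕b12⊕b13⊕b14⊕b15 = 0⊕1⊕1⊕0⊕1⊕1⊕1⊕0 = 1
Syndrome (s8...s1) = 1111 → position 15.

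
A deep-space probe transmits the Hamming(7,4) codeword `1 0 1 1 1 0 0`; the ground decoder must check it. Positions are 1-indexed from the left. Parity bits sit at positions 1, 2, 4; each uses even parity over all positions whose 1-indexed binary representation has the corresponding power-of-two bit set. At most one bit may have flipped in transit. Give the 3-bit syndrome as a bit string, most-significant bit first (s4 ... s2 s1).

s1: b1⊕b3⊕b5⊕b7 = 1⊕1⊕1⊕0 = 1
s2: b2⊕b3⊕b6⊕b7 = 0⊕1⊕0⊕0 = 1
s4: b4⊕b5⊕b6⊕b7 = 1⊕1⊕0⊕0 = 0
Syndrome (s4...s1) = 011 → position 3.

011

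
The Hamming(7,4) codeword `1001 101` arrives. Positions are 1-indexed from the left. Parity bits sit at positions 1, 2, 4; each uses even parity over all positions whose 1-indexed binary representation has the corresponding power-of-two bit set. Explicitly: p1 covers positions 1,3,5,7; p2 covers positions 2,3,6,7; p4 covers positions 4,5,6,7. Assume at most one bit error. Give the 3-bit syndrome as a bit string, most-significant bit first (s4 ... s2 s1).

s1: b1⊕b3⊕b5⊕b7 = 1⊕0⊕1⊕1 = 1
s2: b2⊕b3⊕b6⊕b7 = 0⊕0⊕0⊕1 = 1
s4: b4⊕b5⊕b6⊕b7 = 1⊕1⊕0⊕1 = 1
Syndrome (s4...s1) = 111 → position 7.

111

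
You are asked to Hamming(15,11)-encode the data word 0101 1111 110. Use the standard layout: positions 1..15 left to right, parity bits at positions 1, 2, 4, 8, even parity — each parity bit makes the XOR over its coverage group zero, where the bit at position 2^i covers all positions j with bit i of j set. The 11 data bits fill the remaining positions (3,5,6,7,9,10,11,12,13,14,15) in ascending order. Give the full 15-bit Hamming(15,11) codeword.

100110101111110

Place data bits at non-power-of-two positions: b3=0, b5=1, b6=0, b7=1, b9=1, b10=1, b11=1, b12=1, b13=1, b14=1, b15=0.
p1 = XOR of data positions {3,5,7,9,11,13,15} = 0⊕1⊕1⊕1⊕1⊕1⊕0 = 1
p2 = XOR of data positions {3,6,7,10,11,14,15} = 0⊕0⊕1⊕1⊕1⊕1⊕0 = 0
p4 = XOR of data positions {5,6,7,12,13,14,15} = 1⊕0⊕1⊕1⊕1⊕1⊕0 = 1
p8 = XOR of data positions {9,10,11,12,13,14,15} = 1⊕1⊕1⊕1⊕1⊕1⊕0 = 0
Codeword b1..b15 = 100110101111110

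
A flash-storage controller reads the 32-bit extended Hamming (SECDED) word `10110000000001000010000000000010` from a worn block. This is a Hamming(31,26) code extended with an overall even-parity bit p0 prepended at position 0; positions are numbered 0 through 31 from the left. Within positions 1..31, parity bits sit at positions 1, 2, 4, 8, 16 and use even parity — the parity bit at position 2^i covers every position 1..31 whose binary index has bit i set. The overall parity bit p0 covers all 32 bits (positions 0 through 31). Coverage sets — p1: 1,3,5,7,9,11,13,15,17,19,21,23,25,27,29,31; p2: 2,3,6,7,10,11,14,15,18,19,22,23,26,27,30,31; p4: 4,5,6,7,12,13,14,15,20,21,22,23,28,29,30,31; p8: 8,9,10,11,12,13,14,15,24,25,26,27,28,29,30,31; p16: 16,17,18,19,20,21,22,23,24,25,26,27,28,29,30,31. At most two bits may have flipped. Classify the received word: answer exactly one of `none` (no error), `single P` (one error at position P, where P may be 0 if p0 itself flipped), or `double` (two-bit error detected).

none

s1: b1⊕b3⊕b5⊕b7⊕b9⊕b11⊕b13⊕b15⊕b17⊕b19⊕b21⊕b23⊕b25⊕b27⊕b29⊕b31 = 0⊕1⊕0⊕0⊕0⊕0⊕1⊕0⊕0⊕0⊕0⊕0⊕0⊕0⊕0⊕0 = 0
s2: b2⊕b3⊕b6⊕b7⊕b10⊕b11⊕b14⊕b15⊕b18⊕b19⊕b22⊕b23⊕b26⊕b27⊕b30⊕b31 = 1⊕1⊕0⊕0⊕0⊕0⊕0⊕0⊕1⊕0⊕0⊕0⊕0⊕0⊕1⊕0 = 0
s4: b4⊕b5⊕b6⊕b7⊕b12⊕b13⊕b14⊕b15⊕b20⊕b21⊕b22⊕b23⊕b28⊕b29⊕b30⊕b31 = 0⊕0⊕0⊕0⊕0⊕1⊕0⊕0⊕0⊕0⊕0⊕0⊕0⊕0⊕1⊕0 = 0
s8: b8⊕b9⊕b10⊕b11⊕b12⊕b13⊕b14⊕b15⊕b24⊕b25⊕b26⊕b27⊕b28⊕b29⊕b30⊕b31 = 0⊕0⊕0⊕0⊕0⊕1⊕0⊕0⊕0⊕0⊕0⊕0⊕0⊕0⊕1⊕0 = 0
s16: b16⊕b17⊕b18⊕b19⊕b20⊕b21⊕b22⊕b23⊕b24⊕b25⊕b26⊕b27⊕b28⊕b29⊕b30⊕b31 = 0⊕0⊕1⊕0⊕0⊕0⊕0⊕0⊕0⊕0⊕0⊕0⊕0⊕0⊕1⊕0 = 0
Syndrome (s16...s1) = 00000 → position 0 (no error).
Overall parity (XOR of all 32 bits, including p0): 1⊕0⊕1⊕1⊕0⊕0⊕0⊕0⊕0⊕0⊕0⊕0⊕0⊕1⊕0⊕0⊕0⊕0⊕1⊕0⊕0⊕0⊕0⊕0⊕0⊕0⊕0⊕0⊕0⊕0⊕1⊕0 = 0
Overall=0, syndrome position=0 → no error.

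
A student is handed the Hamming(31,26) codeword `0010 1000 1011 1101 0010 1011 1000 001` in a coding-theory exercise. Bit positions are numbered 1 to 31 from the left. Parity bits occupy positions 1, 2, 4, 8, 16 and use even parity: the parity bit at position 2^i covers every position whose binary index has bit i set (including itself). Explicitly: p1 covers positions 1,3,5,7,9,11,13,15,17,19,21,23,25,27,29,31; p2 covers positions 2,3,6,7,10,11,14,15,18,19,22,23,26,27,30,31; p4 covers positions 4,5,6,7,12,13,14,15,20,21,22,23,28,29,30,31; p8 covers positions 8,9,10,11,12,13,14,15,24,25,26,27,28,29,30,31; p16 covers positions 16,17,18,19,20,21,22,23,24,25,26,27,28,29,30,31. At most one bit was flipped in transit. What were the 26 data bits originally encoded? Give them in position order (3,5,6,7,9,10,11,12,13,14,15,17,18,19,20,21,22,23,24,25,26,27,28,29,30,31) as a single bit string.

s1: b1⊕b3⊕b5⊕b7⊕b9⊕b11⊕b13⊕b15⊕b17⊕b19⊕b21⊕b23⊕b25⊕b27⊕b29⊕b31 = 0⊕1⊕1⊕0⊕1⊕1⊕1⊕0⊕0⊕1⊕1⊕1⊕1⊕0⊕0⊕1 = 0
s2: b2⊕b3⊕b6⊕b7⊕b10⊕b11⊕b14⊕b15⊕b18⊕b19⊕b22⊕b23⊕b26⊕b27⊕b30⊕b31 = 0⊕1⊕0⊕0⊕0⊕1⊕1⊕0⊕0⊕1⊕0⊕1⊕0⊕0⊕0⊕1 = 0
s4: b4⊕b5⊕b6⊕b7⊕b12⊕b13⊕b14⊕b15⊕b20⊕b21⊕b22⊕b23⊕b28⊕b29⊕b30⊕b31 = 0⊕1⊕0⊕0⊕1⊕1⊕1⊕0⊕0⊕1⊕0⊕1⊕0⊕0⊕0⊕1 = 1
s8: b8⊕b9⊕b10⊕b11⊕b12⊕b13⊕b14⊕b15⊕b24⊕b25⊕b26⊕b27⊕b28⊕b29⊕b30⊕b31 = 0⊕1⊕0⊕1⊕1⊕1⊕1⊕0⊕1⊕1⊕0⊕0⊕0⊕0⊕0⊕1 = 0
s16: b16⊕b17⊕b18⊕b19⊕b20⊕b21⊕b22⊕b23⊕b24⊕b25⊕b26⊕b27⊕b28⊕b29⊕b30⊕b31 = 1⊕0⊕0⊕1⊕0⊕1⊕0⊕1⊕1⊕1⊕0⊕0⊕0⊕0⊕0⊕1 = 1
Syndrome (s16...s1) = 10100 → position 20.
Flip bit 20: corrected codeword = 0010100010111101001110111000001
Data bits at positions 3,5,6,7,9,10,11,12,13,14,15,17,18,19,20,21,22,23,24,25,26,27,28,29,30,31: 11001011110001110111000001

11001011110001110111000001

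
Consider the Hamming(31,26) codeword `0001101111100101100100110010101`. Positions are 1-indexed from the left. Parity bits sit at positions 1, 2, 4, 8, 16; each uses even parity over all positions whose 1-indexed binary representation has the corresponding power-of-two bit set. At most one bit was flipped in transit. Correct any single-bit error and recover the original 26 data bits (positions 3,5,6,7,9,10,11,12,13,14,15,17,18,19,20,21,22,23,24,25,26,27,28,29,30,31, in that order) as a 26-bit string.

01011100010100100110010101

s1: b1⊕b3⊕b5⊕b7⊕b9⊕b11⊕b13⊕b15⊕b17⊕b19⊕b21⊕b23⊕b25⊕b27⊕b29⊕b31 = 0⊕0⊕1⊕1⊕1⊕1⊕0⊕0⊕1⊕0⊕0⊕1⊕0⊕1⊕1⊕1 = 1
s2: b2⊕b3⊕b6⊕b7⊕b10⊕b11⊕b14⊕b15⊕b18⊕b19⊕b22⊕b23⊕b26⊕b27⊕b30⊕b31 = 0⊕0⊕0⊕1⊕1⊕1⊕1⊕0⊕0⊕0⊕0⊕1⊕0⊕1⊕0⊕1 = 1
s4: b4⊕b5⊕b6⊕b7⊕b12⊕b13⊕b14⊕b15⊕b20⊕b21⊕b22⊕b23⊕b28⊕b29⊕b30⊕b31 = 1⊕1⊕0⊕1⊕0⊕0⊕1⊕0⊕1⊕0⊕0⊕1⊕0⊕1⊕0⊕1 = 0
s8: b8⊕b9⊕b10⊕b11⊕b12⊕b13⊕b14⊕b15⊕b24⊕b25⊕b26⊕b27⊕b28⊕b29⊕b30⊕b31 = 1⊕1⊕1⊕1⊕0⊕0⊕1⊕0⊕1⊕0⊕0⊕1⊕0⊕1⊕0⊕1 = 1
s16: b16⊕b17⊕b18⊕b19⊕b20⊕b21⊕b22⊕b23⊕b24⊕b25⊕b26⊕b27⊕b28⊕b29⊕b30⊕b31 = 1⊕1⊕0⊕0⊕1⊕0⊕0⊕1⊕1⊕0⊕0⊕1⊕0⊕1⊕0⊕1 = 0
Syndrome (s16...s1) = 01011 → position 11.
Flip bit 11: corrected codeword = 0001101111000101100100110010101
Data bits at positions 3,5,6,7,9,10,11,12,13,14,15,17,18,19,20,21,22,23,24,25,26,27,28,29,30,31: 01011100010100100110010101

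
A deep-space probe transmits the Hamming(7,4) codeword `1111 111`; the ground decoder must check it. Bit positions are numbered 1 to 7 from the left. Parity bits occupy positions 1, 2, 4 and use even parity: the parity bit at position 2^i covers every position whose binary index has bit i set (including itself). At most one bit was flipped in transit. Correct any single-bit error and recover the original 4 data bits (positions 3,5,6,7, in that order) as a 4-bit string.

1111

s1: b1⊕b3⊕b5⊕b7 = 1⊕1⊕1⊕1 = 0
s2: b2⊕b3⊕b6⊕b7 = 1⊕1⊕1⊕1 = 0
s4: b4⊕b5⊕b6⊕b7 = 1⊕1⊕1⊕1 = 0
Syndrome (s4...s1) = 000 → position 0 (no error).
No correction needed.
Data bits at positions 3,5,6,7: 1111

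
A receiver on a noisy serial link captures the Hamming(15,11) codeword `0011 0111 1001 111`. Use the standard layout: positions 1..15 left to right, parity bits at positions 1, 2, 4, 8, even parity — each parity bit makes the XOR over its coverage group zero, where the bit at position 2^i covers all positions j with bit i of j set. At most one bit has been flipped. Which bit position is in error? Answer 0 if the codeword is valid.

7

s1: b1⊕b3⊕b5⊕b7⊕b9⊕b11⊕b13⊕b15 = 0⊕1⊕0⊕1⊕1⊕0⊕1⊕1 = 1
s2: b2⊕b3⊕b6⊕b7⊕b10⊕b11⊕b14⊕b15 = 0⊕1⊕1⊕1⊕0⊕0⊕1⊕1 = 1
s4: b4⊕b5⊕b6⊕b7⊕b12⊕b13⊕b14⊕b15 = 1⊕0⊕1⊕1⊕1⊕1⊕1⊕1 = 1
s8: b8⊕b9⊕b10⊕b11⊕b12⊕b13⊕b14⊕b15 = 1⊕1⊕0⊕0⊕1⊕1⊕1⊕1 = 0
Syndrome (s8...s1) = 0111 → position 7.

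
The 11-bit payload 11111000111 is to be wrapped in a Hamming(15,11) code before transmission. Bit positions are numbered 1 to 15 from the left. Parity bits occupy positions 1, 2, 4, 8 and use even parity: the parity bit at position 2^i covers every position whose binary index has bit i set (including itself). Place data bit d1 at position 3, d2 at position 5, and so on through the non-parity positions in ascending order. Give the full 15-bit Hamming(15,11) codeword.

Place data bits at non-power-of-two positions: b3=1, b5=1, b6=1, b7=1, b9=1, b10=0, b11=0, b12=0, b13=1, b14=1, b15=1.
p1 = XOR of data positions {3,5,7,9,11,13,15} = 1⊕1⊕1⊕1⊕0⊕1⊕1 = 0
p2 = XOR of data positions {3,6,7,10,11,14,15} = 1⊕1⊕1⊕0⊕0⊕1⊕1 = 1
p4 = XOR of data positions {5,6,7,12,13,14,15} = 1⊕1⊕1⊕0⊕1⊕1⊕1 = 0
p8 = XOR of data positions {9,10,11,12,13,14,15} = 1⊕0⊕0⊕0⊕1⊕1⊕1 = 0
Codeword b1..b15 = 011011101000111

011011101000111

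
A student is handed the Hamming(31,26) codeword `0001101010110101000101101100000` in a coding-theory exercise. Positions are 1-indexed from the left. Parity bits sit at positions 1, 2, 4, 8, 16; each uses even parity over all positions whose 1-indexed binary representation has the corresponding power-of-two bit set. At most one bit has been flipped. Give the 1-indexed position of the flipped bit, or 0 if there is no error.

0

s1: b1⊕b3⊕b5⊕b7⊕b9⊕b11⊕b13⊕b15⊕b17⊕b19⊕b21⊕b23⊕b25⊕b27⊕b29⊕b31 = 0⊕0⊕1⊕1⊕1⊕1⊕0⊕0⊕0⊕0⊕0⊕1⊕1⊕0⊕0⊕0 = 0
s2: b2⊕b3⊕b6⊕b7⊕b10⊕b11⊕b14⊕b15⊕b18⊕b19⊕b22⊕b23⊕b26⊕b27⊕b30⊕b31 = 0⊕0⊕0⊕1⊕0⊕1⊕1⊕0⊕0⊕0⊕1⊕1⊕1⊕0⊕0⊕0 = 0
s4: b4⊕b5⊕b6⊕b7⊕b12⊕b13⊕b14⊕b15⊕b20⊕b21⊕b22⊕b23⊕b28⊕b29⊕b30⊕b31 = 1⊕1⊕0⊕1⊕1⊕0⊕1⊕0⊕1⊕0⊕1⊕1⊕0⊕0⊕0⊕0 = 0
s8: b8⊕b9⊕b10⊕b11⊕b12⊕b13⊕b14⊕b15⊕b24⊕b25⊕b26⊕b27⊕b28⊕b29⊕b30⊕b31 = 0⊕1⊕0⊕1⊕1⊕0⊕1⊕0⊕0⊕1⊕1⊕0⊕0⊕0⊕0⊕0 = 0
s16: b16⊕b17⊕b18⊕b19⊕b20⊕b21⊕b22⊕b23⊕b24⊕b25⊕b26⊕b27⊕b28⊕b29⊕b30⊕b31 = 1⊕0⊕0⊕0⊕1⊕0⊕1⊕1⊕0⊕1⊕1⊕0⊕0⊕0⊕0⊕0 = 0
Syndrome (s16...s1) = 00000 → position 0 (no error).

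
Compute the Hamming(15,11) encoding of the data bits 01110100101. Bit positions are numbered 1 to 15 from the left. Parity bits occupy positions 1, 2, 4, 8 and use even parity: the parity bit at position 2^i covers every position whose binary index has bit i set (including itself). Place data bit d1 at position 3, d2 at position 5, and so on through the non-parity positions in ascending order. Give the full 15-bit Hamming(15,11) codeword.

Place data bits at non-power-of-two positions: b3=0, b5=1, b6=1, b7=1, b9=0, b10=1, b11=0, b12=0, b13=1, b14=0, b15=1.
p1 = XOR of data positions {3,5,7,9,11,13,15} = 0⊕1⊕1⊕0⊕0⊕1⊕1 = 0
p2 = XOR of data positions {3,6,7,10,11,14,15} = 0⊕1⊕1⊕1⊕0⊕0⊕1 = 0
p4 = XOR of data positions {5,6,7,12,13,14,15} = 1⊕1⊕1⊕0⊕1⊕0⊕1 = 1
p8 = XOR of data positions {9,10,11,12,13,14,15} = 0⊕1⊕0⊕0⊕1⊕0⊕1 = 1
Codeword b1..b15 = 000111110100101

000111110100101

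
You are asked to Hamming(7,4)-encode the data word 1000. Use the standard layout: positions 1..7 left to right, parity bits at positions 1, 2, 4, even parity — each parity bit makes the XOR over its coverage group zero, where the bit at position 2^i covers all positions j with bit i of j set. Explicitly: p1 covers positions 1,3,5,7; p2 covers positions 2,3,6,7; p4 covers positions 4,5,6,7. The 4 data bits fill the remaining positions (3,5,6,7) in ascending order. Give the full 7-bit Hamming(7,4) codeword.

1110000

Place data bits at non-power-of-two positions: b3=1, b5=0, b6=0, b7=0.
p1 = XOR of data positions {3,5,7} = 1⊕0⊕0 = 1
p2 = XOR of data positions {3,6,7} = 1⊕0⊕0 = 1
p4 = XOR of data positions {5,6,7} = 0⊕0⊕0 = 0
Codeword b1..b7 = 1110000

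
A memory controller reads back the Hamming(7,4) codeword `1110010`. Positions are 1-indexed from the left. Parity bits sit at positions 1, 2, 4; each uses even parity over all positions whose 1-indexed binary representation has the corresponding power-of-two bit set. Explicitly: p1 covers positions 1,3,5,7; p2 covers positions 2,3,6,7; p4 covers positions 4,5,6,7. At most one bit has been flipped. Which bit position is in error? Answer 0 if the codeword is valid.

6

s1: b1⊕b3⊕b5⊕b7 = 1⊕1⊕0⊕0 = 0
s2: b2⊕b3⊕b6⊕b7 = 1⊕1⊕1⊕0 = 1
s4: b4⊕b5⊕b6⊕b7 = 0⊕0⊕1⊕0 = 1
Syndrome (s4...s1) = 110 → position 6.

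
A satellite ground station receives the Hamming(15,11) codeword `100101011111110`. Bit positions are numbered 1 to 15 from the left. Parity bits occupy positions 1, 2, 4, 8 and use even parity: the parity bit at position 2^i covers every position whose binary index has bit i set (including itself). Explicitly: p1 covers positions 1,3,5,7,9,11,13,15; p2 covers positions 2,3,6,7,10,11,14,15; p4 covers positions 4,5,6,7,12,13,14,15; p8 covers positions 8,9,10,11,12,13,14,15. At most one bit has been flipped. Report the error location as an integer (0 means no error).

12

s1: b1⊕b3⊕b5⊕b7⊕b9⊕b11⊕b13⊕b15 = 1⊕0⊕0⊕0⊕1⊕1⊕1⊕0 = 0
s2: b2⊕b3⊕b6⊕b7⊕b10⊕b11⊕b14⊕b15 = 0⊕0⊕1⊕0⊕1⊕1⊕1⊕0 = 0
s4: b4⊕b5⊕b6⊕b7⊕b12⊕b13⊕b14⊕b15 = 1⊕0⊕1⊕0⊕1⊕1⊕1⊕0 = 1
s8: b8⊕b9⊕b10⊕b11⊕b12⊕b13⊕b14⊕b15 = 1⊕1⊕1⊕1⊕1⊕1⊕1⊕0 = 1
Syndrome (s8...s1) = 1100 → position 12.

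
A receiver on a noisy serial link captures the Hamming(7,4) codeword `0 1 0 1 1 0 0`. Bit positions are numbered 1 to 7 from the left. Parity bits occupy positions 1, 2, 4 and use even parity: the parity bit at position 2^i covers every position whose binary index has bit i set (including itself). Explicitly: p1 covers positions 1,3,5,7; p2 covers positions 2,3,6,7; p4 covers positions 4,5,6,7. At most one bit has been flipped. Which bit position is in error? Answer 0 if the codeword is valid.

3

s1: b1⊕b3⊕b5⊕b7 = 0⊕0⊕1⊕0 = 1
s2: b2⊕b3⊕b6⊕b7 = 1⊕0⊕0⊕0 = 1
s4: b4⊕b5⊕b6⊕b7 = 1⊕1⊕0⊕0 = 0
Syndrome (s4...s1) = 011 → position 3.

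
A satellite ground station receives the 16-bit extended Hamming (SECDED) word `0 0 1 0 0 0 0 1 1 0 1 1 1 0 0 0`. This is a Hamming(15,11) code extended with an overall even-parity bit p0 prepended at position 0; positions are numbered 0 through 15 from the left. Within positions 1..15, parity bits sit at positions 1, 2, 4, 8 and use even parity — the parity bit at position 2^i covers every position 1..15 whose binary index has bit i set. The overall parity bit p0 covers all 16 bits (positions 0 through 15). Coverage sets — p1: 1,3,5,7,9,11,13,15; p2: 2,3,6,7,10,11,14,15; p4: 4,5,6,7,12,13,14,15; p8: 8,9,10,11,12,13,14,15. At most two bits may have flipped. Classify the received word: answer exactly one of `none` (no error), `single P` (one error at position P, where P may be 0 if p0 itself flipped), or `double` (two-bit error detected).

none

s1: b1⊕b3⊕b5⊕b7⊕b9⊕b11⊕b13⊕b15 = 0⊕0⊕0⊕1⊕0⊕1⊕0⊕0 = 0
s2: b2⊕b3⊕b6⊕b7⊕b10⊕b11⊕b14⊕b15 = 1⊕0⊕0⊕1⊕1⊕1⊕0⊕0 = 0
s4: b4⊕b5⊕b6⊕b7⊕b12⊕b13⊕b14⊕b15 = 0⊕0⊕0⊕1⊕1⊕0⊕0⊕0 = 0
s8: b8⊕b9⊕b10⊕b11⊕b12⊕b13⊕b14⊕b15 = 1⊕0⊕1⊕1⊕1⊕0⊕0⊕0 = 0
Syndrome (s8...s1) = 0000 → position 0 (no error).
Overall parity (XOR of all 16 bits, including p0): 0⊕0⊕1⊕0⊕0⊕0⊕0⊕1⊕1⊕0⊕1⊕1⊕1⊕0⊕0⊕0 = 0
Overall=0, syndrome position=0 → no error.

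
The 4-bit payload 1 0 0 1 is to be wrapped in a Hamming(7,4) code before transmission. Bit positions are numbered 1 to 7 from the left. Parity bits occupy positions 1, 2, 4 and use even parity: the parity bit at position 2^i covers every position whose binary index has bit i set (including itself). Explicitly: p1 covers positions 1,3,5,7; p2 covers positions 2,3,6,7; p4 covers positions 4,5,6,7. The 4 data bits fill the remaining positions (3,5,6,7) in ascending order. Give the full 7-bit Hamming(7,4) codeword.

Place data bits at non-power-of-two positions: b3=1, b5=0, b6=0, b7=1.
p1 = XOR of data positions {3,5,7} = 1⊕0⊕1 = 0
p2 = XOR of data positions {3,6,7} = 1⊕0⊕1 = 0
p4 = XOR of data positions {5,6,7} = 0⊕0⊕1 = 1
Codeword b1..b7 = 0011001

0011001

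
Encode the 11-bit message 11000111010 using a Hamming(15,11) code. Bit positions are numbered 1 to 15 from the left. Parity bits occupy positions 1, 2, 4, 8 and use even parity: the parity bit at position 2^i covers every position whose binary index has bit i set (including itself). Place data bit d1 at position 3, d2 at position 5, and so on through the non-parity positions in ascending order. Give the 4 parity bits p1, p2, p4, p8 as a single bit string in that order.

1010

Place data bits at non-power-of-two positions: b3=1, b5=1, b6=0, b7=0, b9=0, b10=1, b11=1, b12=1, b13=0, b14=1, b15=0.
p1 = XOR of data positions {3,5,7,9,11,13,15} = 1⊕1⊕0⊕0⊕1⊕0⊕0 = 1
p2 = XOR of data positions {3,6,7,10,11,14,15} = 1⊕0⊕0⊕1⊕1⊕1⊕0 = 0
p4 = XOR of data positions {5,6,7,12,13,14,15} = 1⊕0⊕0⊕1⊕0⊕1⊕0 = 1
p8 = XOR of data positions {9,10,11,12,13,14,15} = 0⊕1⊕1⊕1⊕0⊕1⊕0 = 0
Parity bits p1,p2,p4,p8 = 1010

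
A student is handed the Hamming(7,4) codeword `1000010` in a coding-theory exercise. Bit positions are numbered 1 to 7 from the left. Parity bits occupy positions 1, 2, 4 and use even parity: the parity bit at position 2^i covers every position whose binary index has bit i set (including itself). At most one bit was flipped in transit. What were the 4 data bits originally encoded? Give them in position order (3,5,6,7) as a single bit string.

0011

s1: b1⊕b3⊕b5⊕b7 = 1⊕0⊕0⊕0 = 1
s2: b2⊕b3⊕b6⊕b7 = 0⊕0⊕1⊕0 = 1
s4: b4⊕b5⊕b6⊕b7 = 0⊕0⊕1⊕0 = 1
Syndrome (s4...s1) = 111 → position 7.
Flip bit 7: corrected codeword = 1000011
Data bits at positions 3,5,6,7: 0011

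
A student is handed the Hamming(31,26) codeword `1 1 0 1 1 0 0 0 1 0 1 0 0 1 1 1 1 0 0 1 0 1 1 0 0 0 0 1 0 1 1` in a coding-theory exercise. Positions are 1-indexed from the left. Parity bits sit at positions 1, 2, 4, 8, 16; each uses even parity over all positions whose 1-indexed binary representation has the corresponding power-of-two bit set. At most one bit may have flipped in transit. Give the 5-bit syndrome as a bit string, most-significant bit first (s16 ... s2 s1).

01000

s1: b1⊕b3⊕b5⊕b7⊕b9⊕b11⊕b13⊕b15⊕b17⊕b19⊕b21⊕b23⊕b25⊕b27⊕b29⊕b31 = 1⊕0⊕1⊕0⊕1⊕1⊕0⊕1⊕1⊕0⊕0⊕1⊕0⊕0⊕0⊕1 = 0
s2: b2⊕b3⊕b6⊕b7⊕b10⊕b11⊕b14⊕b15⊕b18⊕b19⊕b22⊕b23⊕b26⊕b27⊕b30⊕b31 = 1⊕0⊕0⊕0⊕0⊕1⊕1⊕1⊕0⊕0⊕1⊕1⊕0⊕0⊕1⊕1 = 0
s4: b4⊕b5⊕b6⊕b7⊕b12⊕b13⊕b14⊕b15⊕b20⊕b21⊕b22⊕b23⊕b28⊕b29⊕b30⊕b31 = 1⊕1⊕0⊕0⊕0⊕0⊕1⊕1⊕1⊕0⊕1⊕1⊕1⊕0⊕1⊕1 = 0
s8: b8⊕b9⊕b10⊕b11⊕b12⊕b13⊕b14⊕b15⊕b24⊕b25⊕b26⊕b27⊕b28⊕b29⊕b30⊕b31 = 0⊕1⊕0⊕1⊕0⊕0⊕1⊕1⊕0⊕0⊕0⊕0⊕1⊕0⊕1⊕1 = 1
s16: b16⊕b17⊕b18⊕b19⊕b20⊕b21⊕b22⊕b23⊕b24⊕b25⊕b26⊕b27⊕b28⊕b29⊕b30⊕b31 = 1⊕1⊕0⊕0⊕1⊕0⊕1⊕1⊕0⊕0⊕0⊕0⊕1⊕0⊕1⊕1 = 0
Syndrome (s16...s1) = 01000 → position 8.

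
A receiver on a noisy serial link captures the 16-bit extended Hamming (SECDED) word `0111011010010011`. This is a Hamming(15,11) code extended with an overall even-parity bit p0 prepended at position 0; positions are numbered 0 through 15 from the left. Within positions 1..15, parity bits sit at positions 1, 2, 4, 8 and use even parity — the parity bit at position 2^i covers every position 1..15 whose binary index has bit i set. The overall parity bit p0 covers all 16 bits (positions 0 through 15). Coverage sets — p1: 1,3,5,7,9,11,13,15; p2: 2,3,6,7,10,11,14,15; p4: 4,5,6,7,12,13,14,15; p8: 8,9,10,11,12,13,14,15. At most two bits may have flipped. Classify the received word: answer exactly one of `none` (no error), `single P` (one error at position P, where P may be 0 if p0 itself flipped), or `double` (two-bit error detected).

single 1

s1: b1⊕b3⊕b5⊕b7⊕b9⊕b11⊕b13⊕b15 = 1⊕1⊕1⊕0⊕0⊕1⊕0⊕1 = 1
s2: b2⊕b3⊕b6⊕b7⊕b10⊕b11⊕b14⊕b15 = 1⊕1⊕1⊕0⊕0⊕1⊕1⊕1 = 0
s4: b4⊕b5⊕b6⊕b7⊕b12⊕b13⊕b14⊕b15 = 0⊕1⊕1⊕0⊕0⊕0⊕1⊕1 = 0
s8: b8⊕b9⊕b10⊕b11⊕b12⊕b13⊕b14⊕b15 = 1⊕0⊕0⊕1⊕0⊕0⊕1⊕1 = 0
Syndrome (s8...s1) = 0001 → position 1.
Overall parity (XOR of all 16 bits, including p0): 0⊕1⊕1⊕1⊕0⊕1⊕1⊕0⊕1⊕0⊕0⊕1⊕0⊕0⊕1⊕1 = 1
Overall=1, syndrome position=1 → single-bit error at position 1.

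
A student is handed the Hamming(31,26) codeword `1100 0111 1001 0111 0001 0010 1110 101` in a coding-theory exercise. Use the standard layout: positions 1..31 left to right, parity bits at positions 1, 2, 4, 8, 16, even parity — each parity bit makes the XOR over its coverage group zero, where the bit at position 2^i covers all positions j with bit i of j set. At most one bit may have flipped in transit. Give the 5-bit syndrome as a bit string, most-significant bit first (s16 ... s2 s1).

s1: b1⊕b3⊕b5⊕b7⊕b9⊕b11⊕b13⊕b15⊕b17⊕b19⊕b21⊕b23⊕b25⊕b27⊕b29⊕b31 = 1⊕0⊕0⊕1⊕1⊕0⊕0⊕1⊕0⊕0⊕0⊕1⊕1⊕1⊕1⊕1 = 1
s2: b2⊕b3⊕b6⊕b7⊕b10⊕b11⊕b14⊕b15⊕b18⊕b19⊕b22⊕b23⊕b26⊕b27⊕b30⊕b31 = 1⊕0⊕1⊕1⊕0⊕0⊕1⊕1⊕0⊕0⊕0⊕1⊕1⊕1⊕0⊕1 = 1
s4: b4⊕b5⊕b6⊕b7⊕b12⊕b13⊕b14⊕b15⊕b20⊕b21⊕b22⊕b23⊕b28⊕b29⊕b30⊕b31 = 0⊕0⊕1⊕1⊕1⊕0⊕1⊕1⊕1⊕0⊕0⊕1⊕0⊕1⊕0⊕1 = 1
s8: b8⊕b9⊕b10⊕b11⊕b12⊕b13⊕b14⊕b15⊕b24⊕b25⊕b26⊕b27⊕b28⊕b29⊕b30⊕b31 = 1⊕1⊕0⊕0⊕1⊕0⊕1⊕1⊕0⊕1⊕1⊕1⊕0⊕1⊕0⊕1 = 0
s16: b16⊕b17⊕b18⊕b19⊕b20⊕b21⊕b22⊕b23⊕b24⊕b25⊕b26⊕b27⊕b28⊕b29⊕b30⊕b31 = 1⊕0⊕0⊕0⊕1⊕0⊕0⊕1⊕0⊕1⊕1⊕1⊕0⊕1⊕0⊕1 = 0
Syndrome (s16...s1) = 00111 → position 7.

00111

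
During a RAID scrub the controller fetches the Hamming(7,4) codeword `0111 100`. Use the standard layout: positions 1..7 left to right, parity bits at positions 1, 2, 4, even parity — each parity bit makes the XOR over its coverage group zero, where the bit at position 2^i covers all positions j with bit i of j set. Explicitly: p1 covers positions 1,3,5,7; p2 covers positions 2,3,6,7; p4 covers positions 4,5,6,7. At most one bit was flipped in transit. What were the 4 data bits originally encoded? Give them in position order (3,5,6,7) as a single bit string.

1100

s1: b1⊕b3⊕b5⊕b7 = 0⊕1⊕1⊕0 = 0
s2: b2⊕b3⊕b6⊕b7 = 1⊕1⊕0⊕0 = 0
s4: b4⊕b5⊕b6⊕b7 = 1⊕1⊕0⊕0 = 0
Syndrome (s4...s1) = 000 → position 0 (no error).
No correction needed.
Data bits at positions 3,5,6,7: 1100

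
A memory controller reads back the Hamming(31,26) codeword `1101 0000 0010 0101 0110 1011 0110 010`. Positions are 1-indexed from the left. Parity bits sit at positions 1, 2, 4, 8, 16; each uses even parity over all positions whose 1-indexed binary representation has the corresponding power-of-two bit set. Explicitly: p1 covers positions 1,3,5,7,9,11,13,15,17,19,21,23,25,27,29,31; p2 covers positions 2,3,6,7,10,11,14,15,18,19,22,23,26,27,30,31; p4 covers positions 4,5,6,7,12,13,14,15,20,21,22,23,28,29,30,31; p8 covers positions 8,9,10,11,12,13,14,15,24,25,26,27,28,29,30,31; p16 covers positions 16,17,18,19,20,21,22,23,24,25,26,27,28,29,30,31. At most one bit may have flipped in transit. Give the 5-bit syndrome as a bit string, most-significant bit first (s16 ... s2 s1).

s1: b1⊕b3⊕b5⊕b7⊕b9⊕b11⊕b13⊕b15⊕b17⊕b19⊕b21⊕b23⊕b25⊕b27⊕b29⊕b31 = 1⊕0⊕0⊕0⊕0⊕1⊕0⊕0⊕0⊕1⊕1⊕1⊕0⊕1⊕0⊕0 = 0
s2: b2⊕b3⊕b6⊕b7⊕b10⊕b11⊕b14⊕b15⊕b18⊕b19⊕b22⊕b23⊕b26⊕b27⊕b30⊕b31 = 1⊕0⊕0⊕0⊕0⊕1⊕1⊕0⊕1⊕1⊕0⊕1⊕1⊕1⊕1⊕0 = 1
s4: b4⊕b5⊕b6⊕b7⊕b12⊕b13⊕b14⊕b15⊕b20⊕b21⊕b22⊕b23⊕b28⊕b29⊕b30⊕b31 = 1⊕0⊕0⊕0⊕0⊕0⊕1⊕0⊕0⊕1⊕0⊕1⊕0⊕0⊕1⊕0 = 1
s8: b8⊕b9⊕b10⊕b11⊕b12⊕b13⊕b14⊕b15⊕b24⊕b25⊕b26⊕b27⊕b28⊕b29⊕b30⊕b31 = 0⊕0⊕0⊕1⊕0⊕0⊕1⊕0⊕1⊕0⊕1⊕1⊕0⊕0⊕1⊕0 = 0
s16: b16⊕b17⊕b18⊕b19⊕b20⊕b21⊕b22⊕b23⊕b24⊕b25⊕b26⊕b27⊕b28⊕b29⊕b30⊕b31 = 1⊕0⊕1⊕1⊕0⊕1⊕0⊕1⊕1⊕0⊕1⊕1⊕0⊕0⊕1⊕0 = 1
Syndrome (s16...s1) = 10110 → position 22.

10110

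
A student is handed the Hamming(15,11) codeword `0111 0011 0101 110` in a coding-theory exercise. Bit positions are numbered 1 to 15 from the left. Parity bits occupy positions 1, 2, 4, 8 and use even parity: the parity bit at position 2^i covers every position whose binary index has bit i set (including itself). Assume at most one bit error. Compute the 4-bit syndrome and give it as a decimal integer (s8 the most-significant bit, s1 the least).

s1: b1⊕b3⊕b5⊕b7⊕b9⊕b11⊕b13⊕b15 = 0⊕1⊕0⊕1⊕0⊕0⊕1⊕0 = 1
s2: b2⊕b3⊕b6⊕b7⊕b10⊕b11⊕b14⊕b15 = 1⊕1⊕0⊕1⊕1⊕0⊕1⊕0 = 1
s4: b4⊕b5⊕b6⊕b7⊕b12⊕b13⊕b14⊕b15 = 1⊕0⊕0⊕1⊕1⊕1⊕1⊕0 = 1
s8: b8⊕b9⊕b10⊕b11⊕b12⊕b13⊕b14⊕b15 = 1⊕0⊕1⊕0⊕1⊕1⊕1⊕0 = 1
Syndrome (s8...s1) = 1111 → position 15.

15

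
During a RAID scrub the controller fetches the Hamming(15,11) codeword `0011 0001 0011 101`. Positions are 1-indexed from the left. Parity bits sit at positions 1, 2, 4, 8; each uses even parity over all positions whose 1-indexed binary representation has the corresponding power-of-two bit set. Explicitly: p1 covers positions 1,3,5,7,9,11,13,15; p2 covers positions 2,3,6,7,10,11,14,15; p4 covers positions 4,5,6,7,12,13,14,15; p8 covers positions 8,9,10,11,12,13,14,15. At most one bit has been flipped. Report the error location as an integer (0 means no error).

10

s1: b1⊕b3⊕b5⊕b7⊕b9⊕b11⊕b13⊕b15 = 0⊕1⊕0⊕0⊕0⊕1⊕1⊕1 = 0
s2: b2⊕b3⊕b6⊕b7⊕b10⊕b11⊕b14⊕b15 = 0⊕1⊕0⊕0⊕0⊕1⊕0⊕1 = 1
s4: b4⊕b5⊕b6⊕b7⊕b12⊕b13⊕b14⊕b15 = 1⊕0⊕0⊕0⊕1⊕1⊕0⊕1 = 0
s8: b8⊕b9⊕b10⊕b11⊕b12⊕b13⊕b14⊕b15 = 1⊕0⊕0⊕1⊕1⊕1⊕0⊕1 = 1
Syndrome (s8...s1) = 1010 → position 10.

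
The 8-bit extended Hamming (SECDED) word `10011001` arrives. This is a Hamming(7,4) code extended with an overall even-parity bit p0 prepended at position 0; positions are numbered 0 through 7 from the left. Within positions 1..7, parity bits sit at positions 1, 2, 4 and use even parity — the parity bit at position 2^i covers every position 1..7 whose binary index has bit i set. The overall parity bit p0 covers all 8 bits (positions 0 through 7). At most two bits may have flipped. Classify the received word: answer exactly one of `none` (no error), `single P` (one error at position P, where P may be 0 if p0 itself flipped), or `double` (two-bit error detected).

s1: b1⊕b3⊕b5⊕b7 = 0⊕1⊕0⊕1 = 0
s2: b2⊕b3⊕b6⊕b7 = 0⊕1⊕0⊕1 = 0
s4: b4⊕b5⊕b6⊕b7 = 1⊕0⊕0⊕1 = 0
Syndrome (s4...s1) = 000 → position 0 (no error).
Overall parity (XOR of all 8 bits, including p0): 1⊕0⊕0⊕1⊕1⊕0⊕0⊕1 = 0
Overall=0, syndrome position=0 → no error.

none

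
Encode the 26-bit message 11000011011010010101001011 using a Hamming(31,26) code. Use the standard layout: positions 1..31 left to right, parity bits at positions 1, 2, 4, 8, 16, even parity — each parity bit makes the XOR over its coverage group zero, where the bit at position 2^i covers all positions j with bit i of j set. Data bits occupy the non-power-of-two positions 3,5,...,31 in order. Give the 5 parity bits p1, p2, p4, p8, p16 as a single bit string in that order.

Place data bits at non-power-of-two positions: b3=1, b5=1, b6=0, b7=0, b9=0, b10=0, b11=1, b12=1, b13=0, b14=1, b15=1, b17=0, b18=1, b19=0, b20=0, b21=1, b22=0, b23=1, b24=0, b25=1, b26=0, b27=0, b28=1, b29=0, b30=1, b31=1.
p1 = XOR of data positions {3,5,7,9,11,13,15,17,19,21,23,25,27,29,31} = 1⊕1⊕0⊕0⊕1⊕0⊕1⊕0⊕0⊕1⊕1⊕1⊕0⊕0⊕1 = 0
p2 = XOR of data positions {3,6,7,10,11,14,15,18,19,22,23,26,27,30,31} = 1⊕0⊕0⊕0⊕1⊕1⊕1⊕1⊕0⊕0⊕1⊕0⊕0⊕1⊕1 = 0
p4 = XOR of data positions {5,6,7,12,13,14,15,20,21,22,23,28,29,30,31} = 1⊕0⊕0⊕1⊕0⊕1⊕1⊕0⊕1⊕0⊕1⊕1⊕0⊕1⊕1 = 1
p8 = XOR of data positions {9,10,11,12,13,14,15,24,25,26,27,28,29,30,31} = 0⊕0⊕1⊕1⊕0⊕1⊕1⊕0⊕1⊕0⊕0⊕1⊕0⊕1⊕1 = 0
p16 = XOR of data positions {17,18,19,20,21,22,23,24,25,26,27,28,29,30,31} = 0⊕1⊕0⊕0⊕1⊕0⊕1⊕0⊕1⊕0⊕0⊕1⊕0⊕1⊕1 = 1
Parity bits p1,p2,p4,p8,p16 = 00101

00101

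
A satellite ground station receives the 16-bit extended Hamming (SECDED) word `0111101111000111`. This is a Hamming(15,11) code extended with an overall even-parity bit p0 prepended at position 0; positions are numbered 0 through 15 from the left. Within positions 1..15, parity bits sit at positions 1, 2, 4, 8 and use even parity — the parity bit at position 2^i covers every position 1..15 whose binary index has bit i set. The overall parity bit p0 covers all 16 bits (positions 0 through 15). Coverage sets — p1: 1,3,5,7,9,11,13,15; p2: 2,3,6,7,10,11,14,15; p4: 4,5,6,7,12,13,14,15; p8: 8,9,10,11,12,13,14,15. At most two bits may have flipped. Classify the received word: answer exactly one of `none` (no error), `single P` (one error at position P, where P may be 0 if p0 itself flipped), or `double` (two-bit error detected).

s1: b1⊕b3⊕b5⊕b7⊕b9⊕b11⊕b13⊕b15 = 1⊕1⊕0⊕1⊕1⊕0⊕1⊕1 = 0
s2: b2⊕b3⊕b6⊕b7⊕b10⊕b11⊕b14⊕b15 = 1⊕1⊕1⊕1⊕0⊕0⊕1⊕1 = 0
s4: b4⊕b5⊕b6⊕b7⊕b12⊕b13⊕b14⊕b15 = 1⊕0⊕1⊕1⊕0⊕1⊕1⊕1 = 0
s8: b8⊕b9⊕b10⊕b11⊕b12⊕b13⊕b14⊕b15 = 1⊕1⊕0⊕0⊕0⊕1⊕1⊕1 = 1
Syndrome (s8...s1) = 1000 → position 8.
Overall parity (XOR of all 16 bits, including p0): 0⊕1⊕1⊕1⊕1⊕0⊕1⊕1⊕1⊕1⊕0⊕0⊕0⊕1⊕1⊕1 = 1
Overall=1, syndrome position=8 → single-bit error at position 8.

single 8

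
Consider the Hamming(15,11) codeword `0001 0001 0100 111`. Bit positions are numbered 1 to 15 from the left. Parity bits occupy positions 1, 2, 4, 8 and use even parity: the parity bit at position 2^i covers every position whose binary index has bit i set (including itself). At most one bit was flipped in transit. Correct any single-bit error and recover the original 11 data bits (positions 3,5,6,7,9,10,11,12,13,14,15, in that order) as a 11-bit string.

s1: b1⊕b3⊕b5⊕b7⊕b9⊕b11⊕b13⊕b15 = 0⊕0⊕0⊕0⊕0⊕0⊕1⊕1 = 0
s2: b2⊕b3⊕b6⊕b7⊕b10⊕b11⊕b14⊕b15 = 0⊕0⊕0⊕0⊕1⊕0⊕1⊕1 = 1
s4: b4⊕b5⊕b6⊕b7⊕b12⊕b13⊕b14⊕b15 = 1⊕0⊕0⊕0⊕0⊕1⊕1⊕1 = 0
s8: b8⊕b9⊕b10⊕b11⊕b12⊕b13⊕b14⊕b15 = 1⊕0⊕1⊕0⊕0⊕1⊕1⊕1 = 1
Syndrome (s8...s1) = 1010 → position 10.
Flip bit 10: corrected codeword = 000100010000111
Data bits at positions 3,5,6,7,9,10,11,12,13,14,15: 00000000111

00000000111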